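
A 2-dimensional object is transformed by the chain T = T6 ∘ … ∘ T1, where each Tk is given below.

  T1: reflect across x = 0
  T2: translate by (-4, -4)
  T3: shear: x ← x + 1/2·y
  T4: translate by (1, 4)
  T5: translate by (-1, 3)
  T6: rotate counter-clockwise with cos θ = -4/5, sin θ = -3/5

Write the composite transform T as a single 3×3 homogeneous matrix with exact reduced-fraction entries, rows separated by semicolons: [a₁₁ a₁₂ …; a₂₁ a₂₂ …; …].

T = [4/5 1/5 33/5; 3/5 -11/10 6/5; 0 0 1]

T1 = [-1 0 0; 0 1 0; 0 0 1]
T2·T1 = [-1 0 -4; 0 1 -4; 0 0 1]
T3·…·T1 = [-1 1/2 -6; 0 1 -4; 0 0 1]
T4·…·T1 = [-1 1/2 -5; 0 1 0; 0 0 1]
T5·…·T1 = [-1 1/2 -6; 0 1 3; 0 0 1]
T6·…·T1 = [4/5 1/5 33/5; 3/5 -11/10 6/5; 0 0 1]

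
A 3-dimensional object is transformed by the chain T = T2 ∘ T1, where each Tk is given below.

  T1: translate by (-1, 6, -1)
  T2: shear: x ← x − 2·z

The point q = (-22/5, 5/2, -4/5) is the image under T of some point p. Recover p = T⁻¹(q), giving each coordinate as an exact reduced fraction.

p = (-5, -7/2, 1/5)

T1 = [1 0 0 -1; 0 1 0 6; 0 0 1 -1; 0 0 0 1]
T2·T1 = [1 0 -2 1; 0 1 0 6; 0 0 1 -1; 0 0 0 1]
det M = 1; M⁻¹ = [1 0 2 1; 0 1 0 -6; 0 0 1 1; 0 0 0 1]
M⁻¹ · (-22/5, 5/2, -4/5)ᵀ = (-5, -7/2, 1/5)ᵀ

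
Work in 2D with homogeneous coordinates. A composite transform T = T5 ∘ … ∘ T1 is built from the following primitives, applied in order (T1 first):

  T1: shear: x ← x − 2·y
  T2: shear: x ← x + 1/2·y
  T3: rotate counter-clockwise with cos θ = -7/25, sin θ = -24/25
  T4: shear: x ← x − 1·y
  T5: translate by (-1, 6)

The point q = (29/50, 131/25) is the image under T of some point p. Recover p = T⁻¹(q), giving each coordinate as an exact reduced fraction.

T1 = [1 -2 0; 0 1 0; 0 0 1]
T2·T1 = [1 -3/2 0; 0 1 0; 0 0 1]
T3·…·T1 = [-7/25 69/50 0; -24/25 29/25 0; 0 0 1]
T4·…·T1 = [17/25 11/50 0; -24/25 29/25 0; 0 0 1]
T5·…·T1 = [17/25 11/50 -1; -24/25 29/25 6; 0 0 1]
det M = 1; M⁻¹ = [29/25 -11/50 62/25; 24/25 17/25 -78/25; 0 0 1]
M⁻¹ · (29/50, 131/25)ᵀ = (2, 1)ᵀ

p = (2, 1)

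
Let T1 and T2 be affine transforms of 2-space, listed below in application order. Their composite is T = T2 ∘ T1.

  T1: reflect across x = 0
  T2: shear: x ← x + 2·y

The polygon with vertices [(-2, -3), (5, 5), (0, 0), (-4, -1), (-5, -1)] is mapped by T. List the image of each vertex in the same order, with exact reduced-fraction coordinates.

image vertices: (-4, -3), (5, 5), (0, 0), (2, -1), (3, -1)

T1 reflect across x = 0: (-2, -3) → (2, -3); (5, 5) → (-5, 5); (0, 0) → (0, 0); (-4, -1) → (4, -1); (-5, -1) → (5, -1)
T2 shear: x ← x + 2·y: (2, -3) → (-4, -3); (-5, 5) → (5, 5); (0, 0) → (0, 0); (4, -1) → (2, -1); (5, -1) → (3, -1)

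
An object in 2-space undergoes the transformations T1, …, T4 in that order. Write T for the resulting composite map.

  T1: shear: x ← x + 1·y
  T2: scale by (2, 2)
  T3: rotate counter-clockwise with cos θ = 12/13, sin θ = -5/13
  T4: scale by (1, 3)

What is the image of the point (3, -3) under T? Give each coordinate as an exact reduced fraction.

T(p) = (-30/13, -216/13)

T1 shear: x ← x + 1·y: (3, -3) → (0, -3)
T2 scale by (2, 2): (0, -3) → (0, -6)
T3 rotate counter-clockwise with cos θ = 12/13, sin θ = -5/13: (0, -6) → (-30/13, -72/13)
T4 scale by (1, 3): (-30/13, -72/13) → (-30/13, -216/13)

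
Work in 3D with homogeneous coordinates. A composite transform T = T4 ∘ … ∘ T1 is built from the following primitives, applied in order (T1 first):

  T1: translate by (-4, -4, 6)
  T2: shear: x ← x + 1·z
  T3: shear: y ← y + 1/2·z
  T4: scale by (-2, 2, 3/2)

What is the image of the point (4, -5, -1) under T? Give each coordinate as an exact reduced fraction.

T1 translate by (-4, -4, 6): (4, -5, -1) → (0, -9, 5)
T2 shear: x ← x + 1·z: (0, -9, 5) → (5, -9, 5)
T3 shear: y ← y + 1/2·z: (5, -9, 5) → (5, -13/2, 5)
T4 scale by (-2, 2, 3/2): (5, -13/2, 5) → (-10, -13, 15/2)

T(p) = (-10, -13, 15/2)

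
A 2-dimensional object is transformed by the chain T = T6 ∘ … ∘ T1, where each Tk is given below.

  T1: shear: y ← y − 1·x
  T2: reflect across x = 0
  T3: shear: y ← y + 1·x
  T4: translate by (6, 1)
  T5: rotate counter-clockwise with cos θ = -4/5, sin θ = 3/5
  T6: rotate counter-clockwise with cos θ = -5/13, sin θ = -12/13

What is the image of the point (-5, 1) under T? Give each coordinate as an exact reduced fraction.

T1 shear: y ← y − 1·x: (-5, 1) → (-5, 6)
T2 reflect across x = 0: (-5, 6) → (5, 6)
T3 shear: y ← y + 1·x: (5, 6) → (5, 11)
T4 translate by (6, 1): (5, 11) → (11, 12)
T5 rotate counter-clockwise with cos θ = -4/5, sin θ = 3/5: (11, 12) → (-16, -3)
T6 rotate counter-clockwise with cos θ = -5/13, sin θ = -12/13: (-16, -3) → (44/13, 207/13)

T(p) = (44/13, 207/13)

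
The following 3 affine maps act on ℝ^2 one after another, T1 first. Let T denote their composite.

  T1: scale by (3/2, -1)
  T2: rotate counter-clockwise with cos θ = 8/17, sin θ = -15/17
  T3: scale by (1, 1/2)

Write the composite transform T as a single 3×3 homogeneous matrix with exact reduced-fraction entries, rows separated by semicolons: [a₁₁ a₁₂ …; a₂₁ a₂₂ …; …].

T = [12/17 -15/17 0; -45/68 -4/17 0; 0 0 1]

T1 = [3/2 0 0; 0 -1 0; 0 0 1]
T2·T1 = [12/17 -15/17 0; -45/34 -8/17 0; 0 0 1]
T3·…·T1 = [12/17 -15/17 0; -45/68 -4/17 0; 0 0 1]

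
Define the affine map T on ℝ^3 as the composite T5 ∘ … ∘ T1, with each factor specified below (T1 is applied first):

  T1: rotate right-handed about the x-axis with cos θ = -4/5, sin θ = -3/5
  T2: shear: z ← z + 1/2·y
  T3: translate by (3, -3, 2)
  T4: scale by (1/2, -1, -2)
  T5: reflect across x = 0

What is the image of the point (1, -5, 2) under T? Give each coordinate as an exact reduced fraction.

T1 rotate right-handed about the x-axis with cos θ = -4/5, sin θ = -3/5: (1, -5, 2) → (1, 26/5, 7/5)
T2 shear: z ← z + 1/2·y: (1, 26/5, 7/5) → (1, 26/5, 4)
T3 translate by (3, -3, 2): (1, 26/5, 4) → (4, 11/5, 6)
T4 scale by (1/2, -1, -2): (4, 11/5, 6) → (2, -11/5, -12)
T5 reflect across x = 0: (2, -11/5, -12) → (-2, -11/5, -12)

T(p) = (-2, -11/5, -12)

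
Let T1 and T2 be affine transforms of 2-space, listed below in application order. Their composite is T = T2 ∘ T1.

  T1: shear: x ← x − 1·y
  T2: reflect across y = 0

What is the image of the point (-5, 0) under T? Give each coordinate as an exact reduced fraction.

T(p) = (-5, 0)

T1 shear: x ← x − 1·y: (-5, 0) → (-5, 0)
T2 reflect across y = 0: (-5, 0) → (-5, 0)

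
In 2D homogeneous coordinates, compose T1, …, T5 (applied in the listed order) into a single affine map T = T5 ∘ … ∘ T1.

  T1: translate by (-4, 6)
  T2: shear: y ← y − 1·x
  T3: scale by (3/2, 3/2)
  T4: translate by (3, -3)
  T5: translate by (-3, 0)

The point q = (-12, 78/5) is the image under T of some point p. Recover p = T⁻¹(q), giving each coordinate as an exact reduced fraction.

T1 = [1 0 -4; 0 1 6; 0 0 1]
T2·T1 = [1 0 -4; -1 1 10; 0 0 1]
T3·…·T1 = [3/2 0 -6; -3/2 3/2 15; 0 0 1]
T4·…·T1 = [3/2 0 -3; -3/2 3/2 12; 0 0 1]
T5·…·T1 = [3/2 0 -6; -3/2 3/2 12; 0 0 1]
det M = 9/4; M⁻¹ = [2/3 0 4; 2/3 2/3 -4; 0 0 1]
M⁻¹ · (-12, 78/5)ᵀ = (-4, -8/5)ᵀ

p = (-4, -8/5)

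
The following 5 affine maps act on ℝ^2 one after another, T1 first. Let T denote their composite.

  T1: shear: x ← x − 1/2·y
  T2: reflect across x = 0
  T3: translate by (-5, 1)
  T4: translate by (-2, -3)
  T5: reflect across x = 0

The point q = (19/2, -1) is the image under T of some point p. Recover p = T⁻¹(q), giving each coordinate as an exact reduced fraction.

T1 = [1 -1/2 0; 0 1 0; 0 0 1]
T2·T1 = [-1 1/2 0; 0 1 0; 0 0 1]
T3·…·T1 = [-1 1/2 -5; 0 1 1; 0 0 1]
T4·…·T1 = [-1 1/2 -7; 0 1 -2; 0 0 1]
T5·…·T1 = [1 -1/2 7; 0 1 -2; 0 0 1]
det M = 1; M⁻¹ = [1 1/2 -6; 0 1 2; 0 0 1]
M⁻¹ · (19/2, -1)ᵀ = (3, 1)ᵀ

p = (3, 1)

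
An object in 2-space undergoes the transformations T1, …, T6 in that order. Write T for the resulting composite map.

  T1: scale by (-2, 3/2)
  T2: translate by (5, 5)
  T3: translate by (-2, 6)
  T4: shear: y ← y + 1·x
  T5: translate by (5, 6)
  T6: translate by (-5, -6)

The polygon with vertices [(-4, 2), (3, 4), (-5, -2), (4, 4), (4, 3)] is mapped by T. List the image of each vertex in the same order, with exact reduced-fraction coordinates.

image vertices: (11, 25), (-3, 14), (13, 21), (-5, 12), (-5, 21/2)

T1 scale by (-2, 3/2): (-4, 2) → (8, 3); (3, 4) → (-6, 6); (-5, -2) → (10, -3); (4, 4) → (-8, 6); (4, 3) → (-8, 9/2)
T2 translate by (5, 5): (8, 3) → (13, 8); (-6, 6) → (-1, 11); (10, -3) → (15, 2); (-8, 6) → (-3, 11); (-8, 9/2) → (-3, 19/2)
T3 translate by (-2, 6): (13, 8) → (11, 14); (-1, 11) → (-3, 17); (15, 2) → (13, 8); (-3, 11) → (-5, 17); (-3, 19/2) → (-5, 31/2)
T4 shear: y ← y + 1·x: (11, 14) → (11, 25); (-3, 17) → (-3, 14); (13, 8) → (13, 21); (-5, 17) → (-5, 12); (-5, 31/2) → (-5, 21/2)
T5 translate by (5, 6): (11, 25) → (16, 31); (-3, 14) → (2, 20); (13, 21) → (18, 27); (-5, 12) → (0, 18); (-5, 21/2) → (0, 33/2)
T6 translate by (-5, -6): (16, 31) → (11, 25); (2, 20) → (-3, 14); (18, 27) → (13, 21); (0, 18) → (-5, 12); (0, 33/2) → (-5, 21/2)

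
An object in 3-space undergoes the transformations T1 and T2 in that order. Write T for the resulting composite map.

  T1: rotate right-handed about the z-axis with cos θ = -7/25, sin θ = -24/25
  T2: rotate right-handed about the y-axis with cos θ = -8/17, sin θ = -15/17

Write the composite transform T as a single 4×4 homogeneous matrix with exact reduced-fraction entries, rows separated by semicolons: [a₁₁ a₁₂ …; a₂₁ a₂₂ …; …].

T = [56/425 -192/425 -15/17 0; -24/25 -7/25 0 0; -21/85 72/85 -8/17 0; 0 0 0 1]

T1 = [-7/25 24/25 0 0; -24/25 -7/25 0 0; 0 0 1 0; 0 0 0 1]
T2·T1 = [56/425 -192/425 -15/17 0; -24/25 -7/25 0 0; -21/85 72/85 -8/17 0; 0 0 0 1]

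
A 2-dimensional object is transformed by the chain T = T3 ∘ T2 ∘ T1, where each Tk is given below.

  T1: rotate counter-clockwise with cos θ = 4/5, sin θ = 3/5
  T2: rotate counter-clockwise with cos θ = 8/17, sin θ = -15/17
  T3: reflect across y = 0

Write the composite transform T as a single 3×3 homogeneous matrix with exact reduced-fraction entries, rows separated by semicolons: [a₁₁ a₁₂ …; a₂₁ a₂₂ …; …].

T = [77/85 36/85 0; 36/85 -77/85 0; 0 0 1]

T1 = [4/5 -3/5 0; 3/5 4/5 0; 0 0 1]
T2·T1 = [77/85 36/85 0; -36/85 77/85 0; 0 0 1]
T3·…·T1 = [77/85 36/85 0; 36/85 -77/85 0; 0 0 1]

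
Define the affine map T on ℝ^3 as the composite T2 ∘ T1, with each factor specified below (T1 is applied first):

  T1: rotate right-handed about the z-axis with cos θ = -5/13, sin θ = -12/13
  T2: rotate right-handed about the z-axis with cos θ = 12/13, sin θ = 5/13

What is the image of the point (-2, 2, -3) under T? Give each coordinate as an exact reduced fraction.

T(p) = (2, 2, -3)

T1 rotate right-handed about the z-axis with cos θ = -5/13, sin θ = -12/13: (-2, 2, -3) → (34/13, 14/13, -3)
T2 rotate right-handed about the z-axis with cos θ = 12/13, sin θ = 5/13: (34/13, 14/13, -3) → (2, 2, -3)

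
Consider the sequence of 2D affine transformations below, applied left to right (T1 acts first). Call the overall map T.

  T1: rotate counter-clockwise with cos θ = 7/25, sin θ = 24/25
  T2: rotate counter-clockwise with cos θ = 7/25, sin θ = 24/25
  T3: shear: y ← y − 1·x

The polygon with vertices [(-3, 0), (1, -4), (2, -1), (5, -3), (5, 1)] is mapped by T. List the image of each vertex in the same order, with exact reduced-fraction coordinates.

image vertices: (1581/625, -2589/625), (817/625, 1627/625), (-718/625, 1917/625), (-1627/625, 4888/625), (-2971/625, 4124/625)

T1 rotate counter-clockwise with cos θ = 7/25, sin θ = 24/25: (-3, 0) → (-21/25, -72/25); (1, -4) → (103/25, -4/25); (2, -1) → (38/25, 41/25); (5, -3) → (107/25, 99/25); (5, 1) → (11/25, 127/25)
T2 rotate counter-clockwise with cos θ = 7/25, sin θ = 24/25: (-21/25, -72/25) → (1581/625, -1008/625); (103/25, -4/25) → (817/625, 2444/625); (38/25, 41/25) → (-718/625, 1199/625); (107/25, 99/25) → (-1627/625, 3261/625); (11/25, 127/25) → (-2971/625, 1153/625)
T3 shear: y ← y − 1·x: (1581/625, -1008/625) → (1581/625, -2589/625); (817/625, 2444/625) → (817/625, 1627/625); (-718/625, 1199/625) → (-718/625, 1917/625); (-1627/625, 3261/625) → (-1627/625, 4888/625); (-2971/625, 1153/625) → (-2971/625, 4124/625)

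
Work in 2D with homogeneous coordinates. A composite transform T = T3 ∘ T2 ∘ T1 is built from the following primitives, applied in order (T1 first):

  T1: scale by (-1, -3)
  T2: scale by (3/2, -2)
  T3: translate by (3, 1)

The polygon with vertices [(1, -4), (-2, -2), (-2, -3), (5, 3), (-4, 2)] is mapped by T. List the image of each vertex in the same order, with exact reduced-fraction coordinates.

T1 scale by (-1, -3): (1, -4) → (-1, 12); (-2, -2) → (2, 6); (-2, -3) → (2, 9); (5, 3) → (-5, -9); (-4, 2) → (4, -6)
T2 scale by (3/2, -2): (-1, 12) → (-3/2, -24); (2, 6) → (3, -12); (2, 9) → (3, -18); (-5, -9) → (-15/2, 18); (4, -6) → (6, 12)
T3 translate by (3, 1): (-3/2, -24) → (3/2, -23); (3, -12) → (6, -11); (3, -18) → (6, -17); (-15/2, 18) → (-9/2, 19); (6, 12) → (9, 13)

image vertices: (3/2, -23), (6, -11), (6, -17), (-9/2, 19), (9, 13)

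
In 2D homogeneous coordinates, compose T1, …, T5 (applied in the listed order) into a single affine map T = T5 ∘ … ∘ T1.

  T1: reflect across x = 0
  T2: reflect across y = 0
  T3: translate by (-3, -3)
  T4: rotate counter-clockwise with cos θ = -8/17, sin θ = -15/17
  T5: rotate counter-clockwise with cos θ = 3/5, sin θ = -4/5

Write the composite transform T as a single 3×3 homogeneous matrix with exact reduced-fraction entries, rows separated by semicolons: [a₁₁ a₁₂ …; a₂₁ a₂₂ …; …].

T = [84/85 -13/85 213/85; 13/85 84/85 291/85; 0 0 1]

T1 = [-1 0 0; 0 1 0; 0 0 1]
T2·T1 = [-1 0 0; 0 -1 0; 0 0 1]
T3·…·T1 = [-1 0 -3; 0 -1 -3; 0 0 1]
T4·…·T1 = [8/17 -15/17 -21/17; 15/17 8/17 69/17; 0 0 1]
T5·…·T1 = [84/85 -13/85 213/85; 13/85 84/85 291/85; 0 0 1]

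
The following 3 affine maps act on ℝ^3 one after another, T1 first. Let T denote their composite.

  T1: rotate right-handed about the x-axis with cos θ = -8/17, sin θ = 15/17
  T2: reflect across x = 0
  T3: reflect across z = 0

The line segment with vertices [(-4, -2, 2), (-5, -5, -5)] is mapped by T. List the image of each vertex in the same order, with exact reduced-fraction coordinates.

T1 rotate right-handed about the x-axis with cos θ = -8/17, sin θ = 15/17: (-4, -2, 2) → (-4, -14/17, -46/17); (-5, -5, -5) → (-5, 115/17, -35/17)
T2 reflect across x = 0: (-4, -14/17, -46/17) → (4, -14/17, -46/17); (-5, 115/17, -35/17) → (5, 115/17, -35/17)
T3 reflect across z = 0: (4, -14/17, -46/17) → (4, -14/17, 46/17); (5, 115/17, -35/17) → (5, 115/17, 35/17)

image vertices: (4, -14/17, 46/17), (5, 115/17, 35/17)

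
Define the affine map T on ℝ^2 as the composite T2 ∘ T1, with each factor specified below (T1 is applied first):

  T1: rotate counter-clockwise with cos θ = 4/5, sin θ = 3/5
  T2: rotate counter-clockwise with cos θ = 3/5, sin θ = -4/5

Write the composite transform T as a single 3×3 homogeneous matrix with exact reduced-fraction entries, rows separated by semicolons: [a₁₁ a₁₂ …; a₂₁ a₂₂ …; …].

T1 = [4/5 -3/5 0; 3/5 4/5 0; 0 0 1]
T2·T1 = [24/25 7/25 0; -7/25 24/25 0; 0 0 1]

T = [24/25 7/25 0; -7/25 24/25 0; 0 0 1]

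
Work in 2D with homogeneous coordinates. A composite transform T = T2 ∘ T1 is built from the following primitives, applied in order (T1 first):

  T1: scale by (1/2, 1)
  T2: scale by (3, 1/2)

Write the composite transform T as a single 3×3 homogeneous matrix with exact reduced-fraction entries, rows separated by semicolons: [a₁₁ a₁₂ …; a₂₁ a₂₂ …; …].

T1 = [1/2 0 0; 0 1 0; 0 0 1]
T2·T1 = [3/2 0 0; 0 1/2 0; 0 0 1]

T = [3/2 0 0; 0 1/2 0; 0 0 1]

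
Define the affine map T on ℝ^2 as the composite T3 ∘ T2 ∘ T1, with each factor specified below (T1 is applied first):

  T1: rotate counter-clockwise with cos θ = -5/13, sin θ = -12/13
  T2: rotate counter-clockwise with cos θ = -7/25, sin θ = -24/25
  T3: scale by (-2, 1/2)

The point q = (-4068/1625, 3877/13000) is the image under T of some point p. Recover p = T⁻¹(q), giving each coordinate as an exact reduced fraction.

p = (-3/5, -5/4)

T1 = [-5/13 12/13 0; -12/13 -5/13 0; 0 0 1]
T2·T1 = [-253/325 -204/325 0; 204/325 -253/325 0; 0 0 1]
T3·…·T1 = [506/325 408/325 0; 102/325 -253/650 0; 0 0 1]
det M = -1; M⁻¹ = [253/650 408/325 0; 102/325 -506/325 0; 0 0 1]
M⁻¹ · (-4068/1625, 3877/13000)ᵀ = (-3/5, -5/4)ᵀ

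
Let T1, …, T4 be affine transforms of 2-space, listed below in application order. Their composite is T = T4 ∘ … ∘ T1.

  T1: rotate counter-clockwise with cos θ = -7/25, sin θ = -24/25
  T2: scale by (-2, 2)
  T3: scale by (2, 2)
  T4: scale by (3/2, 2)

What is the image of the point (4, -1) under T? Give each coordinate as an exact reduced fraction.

T(p) = (312/25, -712/25)

T1 rotate counter-clockwise with cos θ = -7/25, sin θ = -24/25: (4, -1) → (-52/25, -89/25)
T2 scale by (-2, 2): (-52/25, -89/25) → (104/25, -178/25)
T3 scale by (2, 2): (104/25, -178/25) → (208/25, -356/25)
T4 scale by (3/2, 2): (208/25, -356/25) → (312/25, -712/25)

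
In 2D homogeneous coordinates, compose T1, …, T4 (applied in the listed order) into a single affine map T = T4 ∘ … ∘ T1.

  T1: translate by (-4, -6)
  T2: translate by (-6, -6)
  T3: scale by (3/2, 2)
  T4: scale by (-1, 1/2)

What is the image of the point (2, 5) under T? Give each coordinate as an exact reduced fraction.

T(p) = (12, -7)

T1 translate by (-4, -6): (2, 5) → (-2, -1)
T2 translate by (-6, -6): (-2, -1) → (-8, -7)
T3 scale by (3/2, 2): (-8, -7) → (-12, -14)
T4 scale by (-1, 1/2): (-12, -14) → (12, -7)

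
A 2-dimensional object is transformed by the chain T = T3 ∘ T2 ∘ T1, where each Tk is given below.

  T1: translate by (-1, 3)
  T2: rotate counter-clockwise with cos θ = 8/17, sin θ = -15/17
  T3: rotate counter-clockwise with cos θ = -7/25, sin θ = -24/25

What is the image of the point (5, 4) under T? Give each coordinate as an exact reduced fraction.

T(p) = (-211/85, -652/85)

T1 translate by (-1, 3): (5, 4) → (4, 7)
T2 rotate counter-clockwise with cos θ = 8/17, sin θ = -15/17: (4, 7) → (137/17, -4/17)
T3 rotate counter-clockwise with cos θ = -7/25, sin θ = -24/25: (137/17, -4/17) → (-211/85, -652/85)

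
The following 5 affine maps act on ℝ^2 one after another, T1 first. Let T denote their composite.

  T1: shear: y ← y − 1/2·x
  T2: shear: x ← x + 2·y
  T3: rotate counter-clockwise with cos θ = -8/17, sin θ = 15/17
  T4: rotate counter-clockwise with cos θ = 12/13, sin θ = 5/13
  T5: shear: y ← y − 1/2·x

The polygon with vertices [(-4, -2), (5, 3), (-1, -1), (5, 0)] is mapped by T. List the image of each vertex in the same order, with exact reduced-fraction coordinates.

image vertices: (684/221, -902/221), (-1096/221, 2605/442), (412/221, -801/442), (350/221, 505/442)

T1 shear: y ← y − 1/2·x: (-4, -2) → (-4, 0); (5, 3) → (5, 1/2); (-1, -1) → (-1, -1/2); (5, 0) → (5, -5/2)
T2 shear: x ← x + 2·y: (-4, 0) → (-4, 0); (5, 1/2) → (6, 1/2); (-1, -1/2) → (-2, -1/2); (5, -5/2) → (0, -5/2)
T3 rotate counter-clockwise with cos θ = -8/17, sin θ = 15/17: (-4, 0) → (32/17, -60/17); (6, 1/2) → (-111/34, 86/17); (-2, -1/2) → (47/34, -26/17); (0, -5/2) → (75/34, 20/17)
T4 rotate counter-clockwise with cos θ = 12/13, sin θ = 5/13: (32/17, -60/17) → (684/221, -560/221); (-111/34, 86/17) → (-1096/221, 1509/442); (47/34, -26/17) → (412/221, -389/442); (75/34, 20/17) → (350/221, 855/442)
T5 shear: y ← y − 1/2·x: (684/221, -560/221) → (684/221, -902/221); (-1096/221, 1509/442) → (-1096/221, 2605/442); (412/221, -389/442) → (412/221, -801/442); (350/221, 855/442) → (350/221, 505/442)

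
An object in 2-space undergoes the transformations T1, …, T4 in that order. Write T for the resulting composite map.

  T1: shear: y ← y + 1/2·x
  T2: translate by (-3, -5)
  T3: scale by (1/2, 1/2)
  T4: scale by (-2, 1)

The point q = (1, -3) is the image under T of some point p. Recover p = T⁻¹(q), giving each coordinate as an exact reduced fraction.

T1 = [1 0 0; 1/2 1 0; 0 0 1]
T2·T1 = [1 0 -3; 1/2 1 -5; 0 0 1]
T3·…·T1 = [1/2 0 -3/2; 1/4 1/2 -5/2; 0 0 1]
T4·…·T1 = [-1 0 3; 1/4 1/2 -5/2; 0 0 1]
det M = -1/2; M⁻¹ = [-1 0 3; 1/2 2 7/2; 0 0 1]
M⁻¹ · (1, -3)ᵀ = (2, -2)ᵀ

p = (2, -2)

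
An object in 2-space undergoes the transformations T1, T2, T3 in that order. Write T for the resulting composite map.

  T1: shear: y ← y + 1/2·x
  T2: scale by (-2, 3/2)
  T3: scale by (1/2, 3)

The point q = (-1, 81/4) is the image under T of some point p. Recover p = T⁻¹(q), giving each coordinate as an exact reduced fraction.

T1 = [1 0 0; 1/2 1 0; 0 0 1]
T2·T1 = [-2 0 0; 3/4 3/2 0; 0 0 1]
T3·…·T1 = [-1 0 0; 9/4 9/2 0; 0 0 1]
det M = -9/2; M⁻¹ = [-1 0 0; 1/2 2/9 0; 0 0 1]
M⁻¹ · (-1, 81/4)ᵀ = (1, 4)ᵀ

p = (1, 4)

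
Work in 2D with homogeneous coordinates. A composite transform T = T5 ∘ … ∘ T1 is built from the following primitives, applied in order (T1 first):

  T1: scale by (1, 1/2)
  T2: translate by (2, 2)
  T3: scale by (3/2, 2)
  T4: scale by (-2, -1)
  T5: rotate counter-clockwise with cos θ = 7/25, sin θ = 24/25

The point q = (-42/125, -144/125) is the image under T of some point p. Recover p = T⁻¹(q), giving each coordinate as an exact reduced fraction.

T1 = [1 0 0; 0 1/2 0; 0 0 1]
T2·T1 = [1 0 2; 0 1/2 2; 0 0 1]
T3·…·T1 = [3/2 0 3; 0 1 4; 0 0 1]
T4·…·T1 = [-3 0 -6; 0 -1 -4; 0 0 1]
T5·…·T1 = [-21/25 24/25 54/25; -72/25 -7/25 -172/25; 0 0 1]
det M = 3; M⁻¹ = [-7/75 -8/25 -2; 24/25 -7/25 -4; 0 0 1]
M⁻¹ · (-42/125, -144/125)ᵀ = (-8/5, -4)ᵀ

p = (-8/5, -4)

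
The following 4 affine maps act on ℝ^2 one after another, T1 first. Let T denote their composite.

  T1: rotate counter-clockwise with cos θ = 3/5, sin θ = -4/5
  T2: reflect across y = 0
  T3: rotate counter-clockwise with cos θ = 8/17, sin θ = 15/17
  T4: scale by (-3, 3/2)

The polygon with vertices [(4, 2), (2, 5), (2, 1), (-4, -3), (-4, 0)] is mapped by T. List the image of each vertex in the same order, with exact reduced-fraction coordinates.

image vertices: (-6/17, 114/17), (-939/85, 501/85), (-3/17, 57/17), (261/85, -624/85), (-432/85, -462/85)

T1 rotate counter-clockwise with cos θ = 3/5, sin θ = -4/5: (4, 2) → (4, -2); (2, 5) → (26/5, 7/5); (2, 1) → (2, -1); (-4, -3) → (-24/5, 7/5); (-4, 0) → (-12/5, 16/5)
T2 reflect across y = 0: (4, -2) → (4, 2); (26/5, 7/5) → (26/5, -7/5); (2, -1) → (2, 1); (-24/5, 7/5) → (-24/5, -7/5); (-12/5, 16/5) → (-12/5, -16/5)
T3 rotate counter-clockwise with cos θ = 8/17, sin θ = 15/17: (4, 2) → (2/17, 76/17); (26/5, -7/5) → (313/85, 334/85); (2, 1) → (1/17, 38/17); (-24/5, -7/5) → (-87/85, -416/85); (-12/5, -16/5) → (144/85, -308/85)
T4 scale by (-3, 3/2): (2/17, 76/17) → (-6/17, 114/17); (313/85, 334/85) → (-939/85, 501/85); (1/17, 38/17) → (-3/17, 57/17); (-87/85, -416/85) → (261/85, -624/85); (144/85, -308/85) → (-432/85, -462/85)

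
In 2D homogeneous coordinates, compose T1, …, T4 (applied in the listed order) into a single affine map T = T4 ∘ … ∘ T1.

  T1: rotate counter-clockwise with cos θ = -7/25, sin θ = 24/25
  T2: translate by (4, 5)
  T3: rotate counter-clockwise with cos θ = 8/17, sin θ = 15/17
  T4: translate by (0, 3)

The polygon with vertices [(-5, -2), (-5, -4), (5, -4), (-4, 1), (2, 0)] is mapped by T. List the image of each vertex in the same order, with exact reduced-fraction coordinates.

T1 rotate counter-clockwise with cos θ = -7/25, sin θ = 24/25: (-5, -2) → (83/25, -106/25); (-5, -4) → (131/25, -92/25); (5, -4) → (61/25, 148/25); (-4, 1) → (4/25, -103/25); (2, 0) → (-14/25, 48/25)
T2 translate by (4, 5): (83/25, -106/25) → (183/25, 19/25); (131/25, -92/25) → (231/25, 33/25); (61/25, 148/25) → (161/25, 273/25); (4/25, -103/25) → (104/25, 22/25); (-14/25, 48/25) → (86/25, 173/25)
T3 rotate counter-clockwise with cos θ = 8/17, sin θ = 15/17: (183/25, 19/25) → (1179/425, 2897/425); (231/25, 33/25) → (1353/425, 3729/425); (161/25, 273/25) → (-2807/425, 4599/425); (104/25, 22/25) → (502/425, 1736/425); (86/25, 173/25) → (-1907/425, 2674/425)
T4 translate by (0, 3): (1179/425, 2897/425) → (1179/425, 4172/425); (1353/425, 3729/425) → (1353/425, 5004/425); (-2807/425, 4599/425) → (-2807/425, 5874/425); (502/425, 1736/425) → (502/425, 3011/425); (-1907/425, 2674/425) → (-1907/425, 3949/425)

image vertices: (1179/425, 4172/425), (1353/425, 5004/425), (-2807/425, 5874/425), (502/425, 3011/425), (-1907/425, 3949/425)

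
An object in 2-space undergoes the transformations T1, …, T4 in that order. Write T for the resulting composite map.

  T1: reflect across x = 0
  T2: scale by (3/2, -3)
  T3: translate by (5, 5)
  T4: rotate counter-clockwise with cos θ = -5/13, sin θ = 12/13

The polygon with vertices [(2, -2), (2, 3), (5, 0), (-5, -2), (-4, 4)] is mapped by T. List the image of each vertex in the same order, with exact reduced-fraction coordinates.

T1 reflect across x = 0: (2, -2) → (-2, -2); (2, 3) → (-2, 3); (5, 0) → (-5, 0); (-5, -2) → (5, -2); (-4, 4) → (4, 4)
T2 scale by (3/2, -3): (-2, -2) → (-3, 6); (-2, 3) → (-3, -9); (-5, 0) → (-15/2, 0); (5, -2) → (15/2, 6); (4, 4) → (6, -12)
T3 translate by (5, 5): (-3, 6) → (2, 11); (-3, -9) → (2, -4); (-15/2, 0) → (-5/2, 5); (15/2, 6) → (25/2, 11); (6, -12) → (11, -7)
T4 rotate counter-clockwise with cos θ = -5/13, sin θ = 12/13: (2, 11) → (-142/13, -31/13); (2, -4) → (38/13, 44/13); (-5/2, 5) → (-95/26, -55/13); (25/2, 11) → (-389/26, 95/13); (11, -7) → (29/13, 167/13)

image vertices: (-142/13, -31/13), (38/13, 44/13), (-95/26, -55/13), (-389/26, 95/13), (29/13, 167/13)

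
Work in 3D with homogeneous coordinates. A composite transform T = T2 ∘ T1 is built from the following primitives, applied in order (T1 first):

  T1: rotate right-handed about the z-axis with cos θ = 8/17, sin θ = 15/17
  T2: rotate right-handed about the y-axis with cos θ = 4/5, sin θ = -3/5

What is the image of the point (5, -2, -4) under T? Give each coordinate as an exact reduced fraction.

T(p) = (484/85, 59/17, -62/85)

T1 rotate right-handed about the z-axis with cos θ = 8/17, sin θ = 15/17: (5, -2, -4) → (70/17, 59/17, -4)
T2 rotate right-handed about the y-axis with cos θ = 4/5, sin θ = -3/5: (70/17, 59/17, -4) → (484/85, 59/17, -62/85)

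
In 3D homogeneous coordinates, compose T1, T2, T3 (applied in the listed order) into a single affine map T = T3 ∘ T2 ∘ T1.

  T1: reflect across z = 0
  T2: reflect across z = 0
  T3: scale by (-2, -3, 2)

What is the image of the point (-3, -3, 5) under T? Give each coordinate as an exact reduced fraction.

T(p) = (6, 9, 10)

T1 reflect across z = 0: (-3, -3, 5) → (-3, -3, -5)
T2 reflect across z = 0: (-3, -3, -5) → (-3, -3, 5)
T3 scale by (-2, -3, 2): (-3, -3, 5) → (6, 9, 10)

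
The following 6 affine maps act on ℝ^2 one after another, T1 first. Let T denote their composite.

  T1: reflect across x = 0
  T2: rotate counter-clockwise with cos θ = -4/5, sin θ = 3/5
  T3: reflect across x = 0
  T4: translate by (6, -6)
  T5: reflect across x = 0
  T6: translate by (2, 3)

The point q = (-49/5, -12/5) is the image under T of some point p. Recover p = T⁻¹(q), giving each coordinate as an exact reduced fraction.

T1 = [-1 0 0; 0 1 0; 0 0 1]
T2·T1 = [4/5 -3/5 0; -3/5 -4/5 0; 0 0 1]
T3·…·T1 = [-4/5 3/5 0; -3/5 -4/5 0; 0 0 1]
T4·…·T1 = [-4/5 3/5 6; -3/5 -4/5 -6; 0 0 1]
T5·…·T1 = [4/5 -3/5 -6; -3/5 -4/5 -6; 0 0 1]
T6·…·T1 = [4/5 -3/5 -4; -3/5 -4/5 -3; 0 0 1]
det M = -1; M⁻¹ = [4/5 -3/5 7/5; -3/5 -4/5 -24/5; 0 0 1]
M⁻¹ · (-49/5, -12/5)ᵀ = (-5, 3)ᵀ

p = (-5, 3)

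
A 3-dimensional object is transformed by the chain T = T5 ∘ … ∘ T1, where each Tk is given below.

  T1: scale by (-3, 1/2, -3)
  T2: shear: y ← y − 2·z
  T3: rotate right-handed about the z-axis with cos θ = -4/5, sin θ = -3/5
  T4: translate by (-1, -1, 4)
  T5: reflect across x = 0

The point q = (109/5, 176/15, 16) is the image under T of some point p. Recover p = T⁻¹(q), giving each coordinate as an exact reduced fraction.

T1 = [-3 0 0 0; 0 1/2 0 0; 0 0 -3 0; 0 0 0 1]
T2·T1 = [-3 0 0 0; 0 1/2 6 0; 0 0 -3 0; 0 0 0 1]
T3·…·T1 = [12/5 3/10 18/5 0; 9/5 -2/5 -24/5 0; 0 0 -3 0; 0 0 0 1]
T4·…·T1 = [12/5 3/10 18/5 -1; 9/5 -2/5 -24/5 -1; 0 0 -3 4; 0 0 0 1]
T5·…·T1 = [-12/5 -3/10 -18/5 1; 9/5 -2/5 -24/5 -1; 0 0 -3 4; 0 0 0 1]
det M = -9/2; M⁻¹ = [-4/15 1/5 0 7/15; -6/5 -8/5 4 -82/5; 0 0 -1/3 4/3; 0 0 0 1]
M⁻¹ · (109/5, 176/15, 16)ᵀ = (-3, 8/3, -4)ᵀ

p = (-3, 8/3, -4)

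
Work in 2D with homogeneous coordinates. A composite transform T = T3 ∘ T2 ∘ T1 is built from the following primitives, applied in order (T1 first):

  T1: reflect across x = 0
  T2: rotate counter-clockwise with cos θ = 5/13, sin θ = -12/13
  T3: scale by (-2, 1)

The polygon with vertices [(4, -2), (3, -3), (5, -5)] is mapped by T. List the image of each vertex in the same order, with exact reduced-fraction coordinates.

T1 reflect across x = 0: (4, -2) → (-4, -2); (3, -3) → (-3, -3); (5, -5) → (-5, -5)
T2 rotate counter-clockwise with cos θ = 5/13, sin θ = -12/13: (-4, -2) → (-44/13, 38/13); (-3, -3) → (-51/13, 21/13); (-5, -5) → (-85/13, 35/13)
T3 scale by (-2, 1): (-44/13, 38/13) → (88/13, 38/13); (-51/13, 21/13) → (102/13, 21/13); (-85/13, 35/13) → (170/13, 35/13)

image vertices: (88/13, 38/13), (102/13, 21/13), (170/13, 35/13)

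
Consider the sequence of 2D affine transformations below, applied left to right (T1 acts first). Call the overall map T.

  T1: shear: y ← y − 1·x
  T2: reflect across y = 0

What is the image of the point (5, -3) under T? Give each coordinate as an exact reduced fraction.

T1 shear: y ← y − 1·x: (5, -3) → (5, -8)
T2 reflect across y = 0: (5, -8) → (5, 8)

T(p) = (5, 8)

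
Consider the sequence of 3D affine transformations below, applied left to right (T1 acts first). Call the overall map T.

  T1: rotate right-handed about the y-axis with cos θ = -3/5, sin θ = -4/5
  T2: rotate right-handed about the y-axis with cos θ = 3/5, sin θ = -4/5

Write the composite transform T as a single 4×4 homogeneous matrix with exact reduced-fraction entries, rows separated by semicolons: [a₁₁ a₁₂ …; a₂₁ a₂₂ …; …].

T = [-1 0 0 0; 0 1 0 0; 0 0 -1 0; 0 0 0 1]

T1 = [-3/5 0 -4/5 0; 0 1 0 0; 4/5 0 -3/5 0; 0 0 0 1]
T2·T1 = [-1 0 0 0; 0 1 0 0; 0 0 -1 0; 0 0 0 1]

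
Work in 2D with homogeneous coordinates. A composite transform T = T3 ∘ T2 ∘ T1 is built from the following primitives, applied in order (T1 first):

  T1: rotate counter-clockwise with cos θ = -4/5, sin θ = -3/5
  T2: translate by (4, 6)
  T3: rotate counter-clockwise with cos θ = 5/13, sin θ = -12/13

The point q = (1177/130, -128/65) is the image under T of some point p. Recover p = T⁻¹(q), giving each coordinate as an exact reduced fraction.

T1 = [-4/5 3/5 0; -3/5 -4/5 0; 0 0 1]
T2·T1 = [-4/5 3/5 4; -3/5 -4/5 6; 0 0 1]
T3·…·T1 = [-56/65 -33/65 92/13; 33/65 -56/65 -18/13; 0 0 1]
det M = 1; M⁻¹ = [-56/65 33/65 34/5; -33/65 -56/65 12/5; 0 0 1]
M⁻¹ · (1177/130, -128/65)ᵀ = (-2, -1/2)ᵀ

p = (-2, -1/2)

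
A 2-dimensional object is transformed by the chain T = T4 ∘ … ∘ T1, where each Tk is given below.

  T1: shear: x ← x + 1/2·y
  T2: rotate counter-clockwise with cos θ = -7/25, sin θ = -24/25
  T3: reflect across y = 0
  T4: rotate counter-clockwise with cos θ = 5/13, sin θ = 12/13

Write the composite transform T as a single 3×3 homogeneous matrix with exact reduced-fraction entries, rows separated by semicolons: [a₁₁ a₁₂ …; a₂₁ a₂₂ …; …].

T = [-323/325 -251/650 0; 36/325 341/325 0; 0 0 1]

T1 = [1 1/2 0; 0 1 0; 0 0 1]
T2·T1 = [-7/25 41/50 0; -24/25 -19/25 0; 0 0 1]
T3·…·T1 = [-7/25 41/50 0; 24/25 19/25 0; 0 0 1]
T4·…·T1 = [-323/325 -251/650 0; 36/325 341/325 0; 0 0 1]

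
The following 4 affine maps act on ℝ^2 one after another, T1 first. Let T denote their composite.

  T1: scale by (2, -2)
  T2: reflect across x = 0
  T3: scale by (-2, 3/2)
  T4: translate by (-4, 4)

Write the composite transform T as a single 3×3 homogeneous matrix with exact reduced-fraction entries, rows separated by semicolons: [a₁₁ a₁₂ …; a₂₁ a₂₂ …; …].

T1 = [2 0 0; 0 -2 0; 0 0 1]
T2·T1 = [-2 0 0; 0 -2 0; 0 0 1]
T3·…·T1 = [4 0 0; 0 -3 0; 0 0 1]
T4·…·T1 = [4 0 -4; 0 -3 4; 0 0 1]

T = [4 0 -4; 0 -3 4; 0 0 1]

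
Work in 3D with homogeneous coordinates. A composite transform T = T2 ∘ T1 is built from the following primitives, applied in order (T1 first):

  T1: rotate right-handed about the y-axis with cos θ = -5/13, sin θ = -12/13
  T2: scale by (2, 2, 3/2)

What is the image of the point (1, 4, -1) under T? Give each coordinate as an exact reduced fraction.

T1 rotate right-handed about the y-axis with cos θ = -5/13, sin θ = -12/13: (1, 4, -1) → (7/13, 4, 17/13)
T2 scale by (2, 2, 3/2): (7/13, 4, 17/13) → (14/13, 8, 51/26)

T(p) = (14/13, 8, 51/26)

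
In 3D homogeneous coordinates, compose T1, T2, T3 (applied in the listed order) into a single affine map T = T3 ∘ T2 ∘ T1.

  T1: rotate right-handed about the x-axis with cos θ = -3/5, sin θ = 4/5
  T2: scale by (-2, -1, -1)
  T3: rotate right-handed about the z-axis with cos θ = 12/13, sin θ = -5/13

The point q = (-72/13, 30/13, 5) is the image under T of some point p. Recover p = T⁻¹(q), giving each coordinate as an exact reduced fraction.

p = (3, -4, 3)

T1 = [1 0 0 0; 0 -3/5 -4/5 0; 0 4/5 -3/5 0; 0 0 0 1]
T2·T1 = [-2 0 0 0; 0 3/5 4/5 0; 0 -4/5 3/5 0; 0 0 0 1]
T3·…·T1 = [-24/13 3/13 4/13 0; 10/13 36/65 48/65 0; 0 -4/5 3/5 0; 0 0 0 1]
det M = -2; M⁻¹ = [-6/13 5/26 0 0; 3/13 36/65 -4/5 0; 4/13 48/65 3/5 0; 0 0 0 1]
M⁻¹ · (-72/13, 30/13, 5)ᵀ = (3, -4, 3)ᵀ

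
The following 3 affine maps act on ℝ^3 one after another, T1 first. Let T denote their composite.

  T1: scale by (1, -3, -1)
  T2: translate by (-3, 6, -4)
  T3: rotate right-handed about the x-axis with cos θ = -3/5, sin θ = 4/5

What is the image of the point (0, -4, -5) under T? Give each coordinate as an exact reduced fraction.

T(p) = (-3, -58/5, 69/5)

T1 scale by (1, -3, -1): (0, -4, -5) → (0, 12, 5)
T2 translate by (-3, 6, -4): (0, 12, 5) → (-3, 18, 1)
T3 rotate right-handed about the x-axis with cos θ = -3/5, sin θ = 4/5: (-3, 18, 1) → (-3, -58/5, 69/5)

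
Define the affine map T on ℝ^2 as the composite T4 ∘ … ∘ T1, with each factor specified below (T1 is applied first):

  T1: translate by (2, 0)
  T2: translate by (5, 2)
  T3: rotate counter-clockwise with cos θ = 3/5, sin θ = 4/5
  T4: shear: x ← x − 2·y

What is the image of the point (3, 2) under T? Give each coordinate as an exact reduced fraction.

T(p) = (-18, 52/5)

T1 translate by (2, 0): (3, 2) → (5, 2)
T2 translate by (5, 2): (5, 2) → (10, 4)
T3 rotate counter-clockwise with cos θ = 3/5, sin θ = 4/5: (10, 4) → (14/5, 52/5)
T4 shear: x ← x − 2·y: (14/5, 52/5) → (-18, 52/5)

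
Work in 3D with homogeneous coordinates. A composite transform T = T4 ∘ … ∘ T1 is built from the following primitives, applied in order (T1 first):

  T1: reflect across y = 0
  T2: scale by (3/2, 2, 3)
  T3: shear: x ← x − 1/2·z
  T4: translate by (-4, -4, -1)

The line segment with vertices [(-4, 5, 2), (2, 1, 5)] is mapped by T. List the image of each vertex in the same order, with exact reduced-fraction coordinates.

T1 reflect across y = 0: (-4, 5, 2) → (-4, -5, 2); (2, 1, 5) → (2, -1, 5)
T2 scale by (3/2, 2, 3): (-4, -5, 2) → (-6, -10, 6); (2, -1, 5) → (3, -2, 15)
T3 shear: x ← x − 1/2·z: (-6, -10, 6) → (-9, -10, 6); (3, -2, 15) → (-9/2, -2, 15)
T4 translate by (-4, -4, -1): (-9, -10, 6) → (-13, -14, 5); (-9/2, -2, 15) → (-17/2, -6, 14)

image vertices: (-13, -14, 5), (-17/2, -6, 14)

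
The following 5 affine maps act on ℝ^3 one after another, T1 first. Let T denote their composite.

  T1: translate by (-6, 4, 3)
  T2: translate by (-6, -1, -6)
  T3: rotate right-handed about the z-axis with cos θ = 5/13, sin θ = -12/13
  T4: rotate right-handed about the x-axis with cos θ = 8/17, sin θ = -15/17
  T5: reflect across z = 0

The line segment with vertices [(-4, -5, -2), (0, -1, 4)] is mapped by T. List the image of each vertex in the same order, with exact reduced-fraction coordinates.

image vertices: (-8, 37/17, 250/17), (-36/13, 1427/221, 2206/221)

T1 translate by (-6, 4, 3): (-4, -5, -2) → (-10, -1, 1); (0, -1, 4) → (-6, 3, 7)
T2 translate by (-6, -1, -6): (-10, -1, 1) → (-16, -2, -5); (-6, 3, 7) → (-12, 2, 1)
T3 rotate right-handed about the z-axis with cos θ = 5/13, sin θ = -12/13: (-16, -2, -5) → (-8, 14, -5); (-12, 2, 1) → (-36/13, 154/13, 1)
T4 rotate right-handed about the x-axis with cos θ = 8/17, sin θ = -15/17: (-8, 14, -5) → (-8, 37/17, -250/17); (-36/13, 154/13, 1) → (-36/13, 1427/221, -2206/221)
T5 reflect across z = 0: (-8, 37/17, -250/17) → (-8, 37/17, 250/17); (-36/13, 1427/221, -2206/221) → (-36/13, 1427/221, 2206/221)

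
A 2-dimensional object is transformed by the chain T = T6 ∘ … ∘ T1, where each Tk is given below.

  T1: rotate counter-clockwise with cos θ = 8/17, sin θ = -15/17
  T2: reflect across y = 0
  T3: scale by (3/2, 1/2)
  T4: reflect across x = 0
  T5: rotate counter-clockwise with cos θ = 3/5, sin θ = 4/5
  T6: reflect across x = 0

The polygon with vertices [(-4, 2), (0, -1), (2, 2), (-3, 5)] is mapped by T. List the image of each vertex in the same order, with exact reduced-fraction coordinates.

T1 rotate counter-clockwise with cos θ = 8/17, sin θ = -15/17: (-4, 2) → (-2/17, 76/17); (0, -1) → (-15/17, -8/17); (2, 2) → (46/17, -14/17); (-3, 5) → (3, 5)
T2 reflect across y = 0: (-2/17, 76/17) → (-2/17, -76/17); (-15/17, -8/17) → (-15/17, 8/17); (46/17, -14/17) → (46/17, 14/17); (3, 5) → (3, -5)
T3 scale by (3/2, 1/2): (-2/17, -76/17) → (-3/17, -38/17); (-15/17, 8/17) → (-45/34, 4/17); (46/17, 14/17) → (69/17, 7/17); (3, -5) → (9/2, -5/2)
T4 reflect across x = 0: (-3/17, -38/17) → (3/17, -38/17); (-45/34, 4/17) → (45/34, 4/17); (69/17, 7/17) → (-69/17, 7/17); (9/2, -5/2) → (-9/2, -5/2)
T5 rotate counter-clockwise with cos θ = 3/5, sin θ = 4/5: (3/17, -38/17) → (161/85, -6/5); (45/34, 4/17) → (103/170, 6/5); (-69/17, 7/17) → (-47/17, -3); (-9/2, -5/2) → (-7/10, -51/10)
T6 reflect across x = 0: (161/85, -6/5) → (-161/85, -6/5); (103/170, 6/5) → (-103/170, 6/5); (-47/17, -3) → (47/17, -3); (-7/10, -51/10) → (7/10, -51/10)

image vertices: (-161/85, -6/5), (-103/170, 6/5), (47/17, -3), (7/10, -51/10)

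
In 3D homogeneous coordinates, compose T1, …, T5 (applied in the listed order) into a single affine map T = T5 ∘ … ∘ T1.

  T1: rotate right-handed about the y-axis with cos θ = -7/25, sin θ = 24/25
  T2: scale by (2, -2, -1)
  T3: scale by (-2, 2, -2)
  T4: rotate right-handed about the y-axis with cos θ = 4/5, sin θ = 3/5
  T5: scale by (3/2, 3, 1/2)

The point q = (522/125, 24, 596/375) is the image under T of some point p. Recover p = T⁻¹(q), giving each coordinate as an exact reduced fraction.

T1 = [-7/25 0 24/25 0; 0 1 0 0; -24/25 0 -7/25 0; 0 0 0 1]
T2·T1 = [-14/25 0 48/25 0; 0 -2 0 0; 24/25 0 7/25 0; 0 0 0 1]
T3·…·T1 = [28/25 0 -96/25 0; 0 -4 0 0; -48/25 0 -14/25 0; 0 0 0 1]
T4·…·T1 = [-32/125 0 -426/125 0; 0 -4 0 0; -276/125 0 232/125 0; 0 0 0 1]
T5·…·T1 = [-48/125 0 -639/125 0; 0 -12 0 0; -138/125 0 116/125 0; 0 0 0 1]
det M = 72; M⁻¹ = [-58/375 0 -213/250 0; 0 -1/12 0 0; -23/125 0 8/125 0; 0 0 0 1]
M⁻¹ · (522/125, 24, 596/375)ᵀ = (-2, -2, -2/3)ᵀ

p = (-2, -2, -2/3)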